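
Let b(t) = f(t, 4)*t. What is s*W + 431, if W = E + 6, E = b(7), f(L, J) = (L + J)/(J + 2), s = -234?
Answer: -3976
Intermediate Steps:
f(L, J) = (J + L)/(2 + J)
b(t) = t*(⅔ + t/6) (b(t) = ((4 + t)/(2 + 4))*t = ((4 + t)/6)*t = (⅔ + t/6)*t = t*(⅔ + t/6))
E = 77/6 (E = (⅙)*7*(4 + 7) = (⅙)*7*11 = 77/6 ≈ 12.833)
W = 113/6 (W = 77/6 + 6 = 113/6 ≈ 18.833)
s*W + 431 = -234*113/6 + 431 = -4407 + 431 = -3976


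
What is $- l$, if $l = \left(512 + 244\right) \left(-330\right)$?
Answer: $249480$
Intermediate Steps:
$l = -249480$ ($l = 756 \left(-330\right) = -249480$)
$- l = \left(-1\right) \left(-249480\right) = 249480$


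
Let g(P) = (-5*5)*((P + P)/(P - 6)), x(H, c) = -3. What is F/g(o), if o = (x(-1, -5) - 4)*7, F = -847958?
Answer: 4663769/245 ≈ 19036.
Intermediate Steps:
o = -49 (o = (-3 - 4)*7 = -7*7 = -49)
g(P) = -50*P/(-6 + P) (g(P) = -25*2*P/(-6 + P) = -50*P/(-6 + P))
F/g(o) = -847958/((-50*(-49)/(-6 - 49))) = -847958/((-50*(-49)/(-55))) = -847958/((-50*(-49)*(-1/55))) = -847958/(-490/11) = -847958*(-11/490) = 4663769/245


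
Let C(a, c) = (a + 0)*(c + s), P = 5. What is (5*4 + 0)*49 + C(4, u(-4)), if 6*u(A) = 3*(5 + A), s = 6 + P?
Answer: 1026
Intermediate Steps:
s = 11 (s = 6 + 5 = 11)
u(A) = 5/2 + A/2 (u(A) = (3*(5 + A))/6 = (15 + 3*A)/6 = 5/2 + A/2)
C(a, c) = a*(11 + c) (C(a, c) = (a + 0)*(c + 11) = a*(11 + c))
(5*4 + 0)*49 + C(4, u(-4)) = (5*4 + 0)*49 + 4*(11 + (5/2 + (1/2)*(-4))) = (20 + 0)*49 + 4*(11 + (5/2 - 2)) = 20*49 + 4*(11 + 1/2) = 980 + 4*(23/2) = 980 + 46 = 1026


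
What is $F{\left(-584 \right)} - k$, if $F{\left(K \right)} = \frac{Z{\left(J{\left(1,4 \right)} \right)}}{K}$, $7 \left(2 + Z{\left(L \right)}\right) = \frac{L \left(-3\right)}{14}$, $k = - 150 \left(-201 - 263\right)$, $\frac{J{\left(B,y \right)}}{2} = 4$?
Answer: $- \frac{995836745}{14308} \approx -69600.0$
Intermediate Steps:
$J{\left(B,y \right)} = 8$ ($J{\left(B,y \right)} = 2 \cdot 4 = 8$)
$k = 69600$ ($k = \left(-150\right) \left(-464\right) = 69600$)
$Z{\left(L \right)} = -2 - \frac{3 L}{98}$ ($Z{\left(L \right)} = -2 + \frac{L \left(-3\right) \frac{1}{14}}{7} = -2 + \frac{- 3 L \frac{1}{14}}{7} = -2 + \frac{\left(- \frac{3}{14}\right) L}{7} = -2 - \frac{3 L}{98}$)
$F{\left(K \right)} = - \frac{110}{49 K}$ ($F{\left(K \right)} = \frac{-2 - \frac{12}{49}}{K} = - \frac{110}{49 K}$)
$F{\left(-584 \right)} - k = - \frac{110}{49 \left(-584\right)} - 69600 = \left(- \frac{110}{49}\right) \left(- \frac{1}{584}\right) - 69600 = \frac{55}{14308} - 69600 = - \frac{995836745}{14308}$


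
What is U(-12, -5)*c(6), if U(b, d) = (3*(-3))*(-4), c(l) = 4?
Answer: 144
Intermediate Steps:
U(b, d) = 36 (U(b, d) = -9*(-4) = 36)
U(-12, -5)*c(6) = 36*4 = 144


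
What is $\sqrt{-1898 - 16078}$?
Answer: $2 i \sqrt{4494} \approx 134.07 i$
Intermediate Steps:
$\sqrt{-1898 - 16078} = \sqrt{-17976} = 2 i \sqrt{4494}$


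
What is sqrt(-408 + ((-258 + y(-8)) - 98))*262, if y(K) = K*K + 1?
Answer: 262*I*sqrt(699) ≈ 6926.9*I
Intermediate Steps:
y(K) = 1 + K**2 (y(K) = K**2 + 1 = 1 + K**2)
sqrt(-408 + ((-258 + y(-8)) - 98))*262 = sqrt(-408 + ((-258 + (1 + (-8)**2)) - 98))*262 = sqrt(-408 + ((-258 + (1 + 64)) - 98))*262 = sqrt(-408 + ((-258 + 65) - 98))*262 = sqrt(-408 + (-193 - 98))*262 = sqrt(-408 - 291)*262 = sqrt(-699)*262 = (I*sqrt(699))*262 = 262*I*sqrt(699)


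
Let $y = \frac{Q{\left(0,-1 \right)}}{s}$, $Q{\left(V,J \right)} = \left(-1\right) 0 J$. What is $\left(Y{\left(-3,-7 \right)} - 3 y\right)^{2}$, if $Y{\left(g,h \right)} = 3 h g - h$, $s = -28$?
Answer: $4900$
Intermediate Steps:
$Q{\left(V,J \right)} = 0$ ($Q{\left(V,J \right)} = 0 J = 0$)
$y = 0$ ($y = \frac{0}{-28} = 0 \left(- \frac{1}{28}\right) = 0$)
$Y{\left(g,h \right)} = - h + 3 g h$ ($Y{\left(g,h \right)} = 3 g h - h = - h + 3 g h$)
$\left(Y{\left(-3,-7 \right)} - 3 y\right)^{2} = \left(- 7 \left(-1 + 3 \left(-3\right)\right) - 0\right)^{2} = \left(- 7 \left(-1 - 9\right) + 0\right)^{2} = \left(\left(-7\right) \left(-10\right) + 0\right)^{2} = \left(70 + 0\right)^{2} = 70^{2} = 4900$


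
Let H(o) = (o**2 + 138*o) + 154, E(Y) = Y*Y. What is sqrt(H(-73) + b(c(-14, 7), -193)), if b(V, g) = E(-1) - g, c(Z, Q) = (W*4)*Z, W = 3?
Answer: I*sqrt(4397) ≈ 66.31*I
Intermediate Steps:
c(Z, Q) = 12*Z (c(Z, Q) = (3*4)*Z = 12*Z)
E(Y) = Y**2
b(V, g) = 1 - g (b(V, g) = (-1)**2 - g = 1 - g)
H(o) = 154 + o**2 + 138*o
sqrt(H(-73) + b(c(-14, 7), -193)) = sqrt((154 + (-73)**2 + 138*(-73)) + (1 - 1*(-193))) = sqrt((154 + 5329 - 10074) + (1 + 193)) = sqrt(-4591 + 194) = sqrt(-4397) = I*sqrt(4397)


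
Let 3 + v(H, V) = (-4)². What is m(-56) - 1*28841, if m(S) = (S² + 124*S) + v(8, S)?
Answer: -32636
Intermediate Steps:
v(H, V) = 13 (v(H, V) = -3 + (-4)² = -3 + 16 = 13)
m(S) = 13 + S² + 124*S (m(S) = (S² + 124*S) + 13 = 13 + S² + 124*S)
m(-56) - 1*28841 = (13 + (-56)² + 124*(-56)) - 1*28841 = (13 + 3136 - 6944) - 28841 = -3795 - 28841 = -32636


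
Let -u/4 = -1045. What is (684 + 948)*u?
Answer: 6821760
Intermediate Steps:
u = 4180 (u = -4*(-1045) = 4180)
(684 + 948)*u = (684 + 948)*4180 = 1632*4180 = 6821760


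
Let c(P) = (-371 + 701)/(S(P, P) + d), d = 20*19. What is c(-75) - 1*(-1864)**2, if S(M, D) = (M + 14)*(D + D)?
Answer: -3311194655/953 ≈ -3.4745e+6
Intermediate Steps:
S(M, D) = 2*D*(14 + M) (S(M, D) = (14 + M)*(2*D) = 2*D*(14 + M))
d = 380
c(P) = 330/(380 + 2*P*(14 + P)) (c(P) = (-371 + 701)/(2*P*(14 + P) + 380) = 330/(380 + 2*P*(14 + P)))
c(-75) - 1*(-1864)**2 = 165/(190 - 75*(14 - 75)) - 1*(-1864)**2 = 165/(190 - 75*(-61)) - 1*3474496 = 165/(190 + 4575) - 3474496 = 165/4765 - 3474496 = 165*(1/4765) - 3474496 = 33/953 - 3474496 = -3311194655/953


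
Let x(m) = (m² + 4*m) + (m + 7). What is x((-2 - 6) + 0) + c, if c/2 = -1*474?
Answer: -917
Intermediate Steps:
c = -948 (c = 2*(-1*474) = 2*(-474) = -948)
x(m) = 7 + m² + 5*m (x(m) = (m² + 4*m) + (7 + m) = 7 + m² + 5*m)
x((-2 - 6) + 0) + c = (7 + ((-2 - 6) + 0)² + 5*((-2 - 6) + 0)) - 948 = (7 + (-8 + 0)² + 5*(-8 + 0)) - 948 = (7 + (-8)² + 5*(-8)) - 948 = (7 + 64 - 40) - 948 = 31 - 948 = -917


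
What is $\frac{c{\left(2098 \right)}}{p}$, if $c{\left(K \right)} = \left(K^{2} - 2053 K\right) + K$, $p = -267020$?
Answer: $- \frac{24127}{66755} \approx -0.36143$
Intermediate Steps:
$c{\left(K \right)} = K^{2} - 2052 K$
$\frac{c{\left(2098 \right)}}{p} = \frac{2098 \left(-2052 + 2098\right)}{-267020} = 2098 \cdot 46 \left(- \frac{1}{267020}\right) = 96508 \left(- \frac{1}{267020}\right) = - \frac{24127}{66755}$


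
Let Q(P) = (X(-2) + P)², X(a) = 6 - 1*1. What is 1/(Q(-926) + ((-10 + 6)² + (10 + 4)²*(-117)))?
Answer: 1/825325 ≈ 1.2116e-6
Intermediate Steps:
X(a) = 5 (X(a) = 6 - 1 = 5)
Q(P) = (5 + P)²
1/(Q(-926) + ((-10 + 6)² + (10 + 4)²*(-117))) = 1/((5 - 926)² + ((-10 + 6)² + (10 + 4)²*(-117))) = 1/((-921)² + ((-4)² + 14²*(-117))) = 1/(848241 + (16 + 196*(-117))) = 1/(848241 + (16 - 22932)) = 1/(848241 - 22916) = 1/825325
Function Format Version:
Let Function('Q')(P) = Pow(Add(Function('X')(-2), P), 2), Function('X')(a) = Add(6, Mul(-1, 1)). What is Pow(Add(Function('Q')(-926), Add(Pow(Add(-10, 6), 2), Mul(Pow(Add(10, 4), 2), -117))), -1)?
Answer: Rational(1, 825325) ≈ 1.2116e-6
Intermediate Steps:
Function('X')(a) = 5 (Function('X')(a) = Add(6, -1) = 5)
Function('Q')(P) = Pow(Add(5, P), 2)
Pow(Add(Function('Q')(-926), Add(Pow(Add(-10, 6), 2), Mul(Pow(Add(10, 4), 2), -117))), -1) = Pow(Add(Pow(Add(5, -926), 2), Add(Pow(Add(-10, 6), 2), Mul(Pow(Add(10, 4), 2), -117))), -1) = Pow(Add(Pow(-921, 2), Add(Pow(-4, 2), Mul(Pow(14, 2), -117))), -1) = Pow(Add(848241, Add(16, Mul(196, -117))), -1) = Pow(Add(848241, Add(16, -22932)), -1) = Pow(Add(848241, -22916), -1) = Pow(825325, -1) = Rational(1, 825325)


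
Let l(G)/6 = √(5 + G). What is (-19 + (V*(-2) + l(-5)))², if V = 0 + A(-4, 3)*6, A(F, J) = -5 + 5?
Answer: 361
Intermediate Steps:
A(F, J) = 0
l(G) = 6*√(5 + G)
V = 0 (V = 0 + 0*6 = 0 + 0 = 0)
(-19 + (V*(-2) + l(-5)))² = (-19 + (0*(-2) + 6*√(5 - 5)))² = (-19 + (0 + 6*√0))² = (-19 + (0 + 6*0))² = (-19 + (0 + 0))² = (-19 + 0)² = (-19)² = 361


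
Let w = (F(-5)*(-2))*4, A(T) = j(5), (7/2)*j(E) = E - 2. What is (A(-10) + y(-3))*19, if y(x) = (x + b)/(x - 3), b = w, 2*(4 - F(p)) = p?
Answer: 7999/42 ≈ 190.45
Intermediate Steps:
j(E) = -4/7 + 2*E/7 (j(E) = 2*(E - 2)/7 = 2*(-2 + E)/7 = -4/7 + 2*E/7)
F(p) = 4 - p/2
A(T) = 6/7 (A(T) = -4/7 + (2/7)*5 = -4/7 + 10/7 = 6/7)
w = -52 (w = ((4 - ½*(-5))*(-2))*4 = ((4 + 5/2)*(-2))*4 = ((13/2)*(-2))*4 = -13*4 = -52)
b = -52
y(x) = (-52 + x)/(-3 + x) (y(x) = (x - 52)/(x - 3) = (-52 + x)/(-3 + x))
(A(-10) + y(-3))*19 = (6/7 + (-52 - 3)/(-3 - 3))*19 = (6/7 - 55/(-6))*19 = (6/7 - ⅙*(-55))*19 = (6/7 + 55/6)*19 = (421/42)*19 = 7999/42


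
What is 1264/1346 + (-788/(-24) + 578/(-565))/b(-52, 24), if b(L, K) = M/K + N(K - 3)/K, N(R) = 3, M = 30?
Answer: 302080844/12548085 ≈ 24.074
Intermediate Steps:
b(L, K) = 33/K (b(L, K) = 30/K + 3/K = 33/K)
1264/1346 + (-788/(-24) + 578/(-565))/b(-52, 24) = 1264/1346 + (-788/(-24) + 578/(-565))/((33/24)) = 1264*(1/1346) + (-788*(-1/24) + 578*(-1/565))/((33*(1/24))) = 632/673 + (197/6 - 578/565)/(11/8) = 632/673 + (107837/3390)*(8/11) = 632/673 + 431348/18645 = 302080844/12548085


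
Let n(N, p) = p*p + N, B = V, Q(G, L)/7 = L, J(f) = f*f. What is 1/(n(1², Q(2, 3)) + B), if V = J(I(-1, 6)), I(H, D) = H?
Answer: 1/443 ≈ 0.0022573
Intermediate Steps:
J(f) = f²
V = 1 (V = (-1)² = 1)
Q(G, L) = 7*L
B = 1
n(N, p) = N + p² (n(N, p) = p² + N = N + p²)
1/(n(1², Q(2, 3)) + B) = 1/((1² + (7*3)²) + 1) = 1/((1 + 21²) + 1) = 1/((1 + 441) + 1) = 1/(442 + 1) = 1/443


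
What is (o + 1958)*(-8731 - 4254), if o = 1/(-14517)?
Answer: -369089340725/14517 ≈ -2.5425e+7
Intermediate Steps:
o = -1/14517 ≈ -6.8885e-5
(o + 1958)*(-8731 - 4254) = (-1/14517 + 1958)*(-8731 - 4254) = (28424285/14517)*(-12985) = -369089340725/14517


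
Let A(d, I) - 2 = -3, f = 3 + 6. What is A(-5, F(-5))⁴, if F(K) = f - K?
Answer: 1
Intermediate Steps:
f = 9
F(K) = 9 - K
A(d, I) = -1 (A(d, I) = 2 - 3 = -1)
A(-5, F(-5))⁴ = (-1)⁴ = 1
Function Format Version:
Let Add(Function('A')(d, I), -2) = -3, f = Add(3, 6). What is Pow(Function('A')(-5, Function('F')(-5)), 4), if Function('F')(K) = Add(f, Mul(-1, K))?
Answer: 1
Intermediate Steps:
f = 9
Function('F')(K) = Add(9, Mul(-1, K))
Function('A')(d, I) = -1 (Function('A')(d, I) = Add(2, -3) = -1)
Pow(Function('A')(-5, Function('F')(-5)), 4) = Pow(-1, 4) = 1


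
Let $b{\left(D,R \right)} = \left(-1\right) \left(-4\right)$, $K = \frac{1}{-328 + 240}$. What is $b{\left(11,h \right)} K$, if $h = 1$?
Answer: $- \frac{1}{22} \approx -0.045455$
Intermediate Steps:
$K = - \frac{1}{88}$ ($K = \frac{1}{-88} = - \frac{1}{88} \approx -0.011364$)
$b{\left(D,R \right)} = 4$
$b{\left(11,h \right)} K = 4 \left(- \frac{1}{88}\right) = - \frac{1}{22}$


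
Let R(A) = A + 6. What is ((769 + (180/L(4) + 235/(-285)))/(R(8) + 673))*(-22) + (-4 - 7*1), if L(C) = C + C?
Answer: -1422256/39159 ≈ -36.320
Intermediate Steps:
L(C) = 2*C
R(A) = 6 + A
((769 + (180/L(4) + 235/(-285)))/(R(8) + 673))*(-22) + (-4 - 7*1) = ((769 + (180/((2*4)) + 235/(-285)))/((6 + 8) + 673))*(-22) + (-4 - 7*1) = ((769 + (180/8 + 235*(-1/285)))/(14 + 673))*(-22) + (-4 - 7) = ((769 + (180*(⅛) - 47/57))/687)*(-22) - 11 = ((769 + (45/2 - 47/57))*(1/687))*(-22) - 11 = ((769 + 2471/114)*(1/687))*(-22) - 11 = ((90137/114)*(1/687))*(-22) - 11 = (90137/78318)*(-22) - 11 = -991507/39159 - 11 = -1422256/39159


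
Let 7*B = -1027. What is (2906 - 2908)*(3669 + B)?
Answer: -49312/7 ≈ -7044.6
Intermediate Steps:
B = -1027/7 (B = (⅐)*(-1027) = -1027/7 ≈ -146.71)
(2906 - 2908)*(3669 + B) = (2906 - 2908)*(3669 - 1027/7) = -2*24656/7 = -49312/7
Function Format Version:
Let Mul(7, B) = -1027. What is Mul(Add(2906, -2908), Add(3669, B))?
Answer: Rational(-49312, 7) ≈ -7044.6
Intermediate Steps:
B = Rational(-1027, 7) (B = Mul(Rational(1, 7), -1027) = Rational(-1027, 7) ≈ -146.71)
Mul(Add(2906, -2908), Add(3669, B)) = Mul(Add(2906, -2908), Add(3669, Rational(-1027, 7))) = Mul(-2, Rational(24656, 7)) = Rational(-49312, 7)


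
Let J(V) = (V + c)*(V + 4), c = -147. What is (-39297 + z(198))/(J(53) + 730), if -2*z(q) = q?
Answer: 9849/1157 ≈ 8.5125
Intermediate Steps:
z(q) = -q/2
J(V) = (-147 + V)*(4 + V) (J(V) = (V - 147)*(V + 4) = (-147 + V)*(4 + V))
(-39297 + z(198))/(J(53) + 730) = (-39297 - ½*198)/((-588 + 53² - 143*53) + 730) = (-39297 - 99)/((-588 + 2809 - 7579) + 730) = -39396/(-5358 + 730) = -39396/(-4628) = -39396*(-1/4628) = 9849/1157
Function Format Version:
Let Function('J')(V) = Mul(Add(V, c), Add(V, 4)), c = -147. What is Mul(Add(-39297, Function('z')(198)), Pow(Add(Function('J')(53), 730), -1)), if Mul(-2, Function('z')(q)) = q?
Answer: Rational(9849, 1157) ≈ 8.5125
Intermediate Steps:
Function('z')(q) = Mul(Rational(-1, 2), q)
Function('J')(V) = Mul(Add(-147, V), Add(4, V)) (Function('J')(V) = Mul(Add(V, -147), Add(V, 4)) = Mul(Add(-147, V), Add(4, V)))
Mul(Add(-39297, Function('z')(198)), Pow(Add(Function('J')(53), 730), -1)) = Mul(Add(-39297, Mul(Rational(-1, 2), 198)), Pow(Add(Add(-588, Pow(53, 2), Mul(-143, 53)), 730), -1)) = Mul(Add(-39297, -99), Pow(Add(Add(-588, 2809, -7579), 730), -1)) = Mul(-39396, Pow(Add(-5358, 730), -1)) = Mul(-39396, Pow(-4628, -1)) = Mul(-39396, Rational(-1, 4628)) = Rational(9849, 1157)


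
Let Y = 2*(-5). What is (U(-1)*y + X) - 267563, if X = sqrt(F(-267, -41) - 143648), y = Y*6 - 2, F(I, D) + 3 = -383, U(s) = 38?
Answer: -269919 + I*sqrt(144034) ≈ -2.6992e+5 + 379.52*I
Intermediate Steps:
Y = -10
F(I, D) = -386 (F(I, D) = -3 - 383 = -386)
y = -62 (y = -10*6 - 2 = -60 - 2 = -62)
X = I*sqrt(144034) (X = sqrt(-386 - 143648) = sqrt(-144034) = I*sqrt(144034) ≈ 379.52*I)
(U(-1)*y + X) - 267563 = (38*(-62) + I*sqrt(144034)) - 267563 = (-2356 + I*sqrt(144034)) - 267563 = -269919 + I*sqrt(144034)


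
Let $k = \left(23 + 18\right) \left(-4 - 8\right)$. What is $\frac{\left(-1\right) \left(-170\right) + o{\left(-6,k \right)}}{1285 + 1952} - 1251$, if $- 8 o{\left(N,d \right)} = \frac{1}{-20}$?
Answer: $- \frac{215963573}{172640} \approx -1250.9$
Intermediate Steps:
$k = -492$ ($k = 41 \left(-12\right) = -492$)
$o{\left(N,d \right)} = \frac{1}{160}$ ($o{\left(N,d \right)} = - \frac{1}{8 \left(-20\right)} = \left(- \frac{1}{8}\right) \left(- \frac{1}{20}\right) = \frac{1}{160}$)
$\frac{\left(-1\right) \left(-170\right) + o{\left(-6,k \right)}}{1285 + 1952} - 1251 = \frac{\left(-1\right) \left(-170\right) + \frac{1}{160}}{1285 + 1952} - 1251 = \frac{170 + \frac{1}{160}}{3237} - 1251 = \frac{27201}{160} \cdot \frac{1}{3237} - 1251 = \frac{9067}{172640} - 1251 = - \frac{215963573}{172640}$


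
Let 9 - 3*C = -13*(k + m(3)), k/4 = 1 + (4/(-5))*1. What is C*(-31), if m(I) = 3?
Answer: -9052/15 ≈ -603.47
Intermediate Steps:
k = ⅘ (k = 4*(1 + (4/(-5))*1) = 4*(1 + (4*(-⅕))*1) = 4*(1 - ⅘*1) = 4*(1 - ⅘) = 4*(⅕) = ⅘ ≈ 0.80000)
C = 292/15 (C = 3 - (-13)*(⅘ + 3)/3 = 3 - (-13)*19/(3*5) = 3 - ⅓*(-247/5) = 3 + 247/15 = 292/15 ≈ 19.467)
C*(-31) = (292/15)*(-31) = -9052/15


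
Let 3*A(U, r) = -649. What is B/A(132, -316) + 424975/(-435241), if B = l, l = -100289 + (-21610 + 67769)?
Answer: 70402977215/282471409 ≈ 249.24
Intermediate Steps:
A(U, r) = -649/3 (A(U, r) = (⅓)*(-649) = -649/3)
l = -54130 (l = -100289 + 46159 = -54130)
B = -54130
B/A(132, -316) + 424975/(-435241) = -54130/(-649/3) + 424975/(-435241) = -54130*(-3/649) + 424975*(-1/435241) = 162390/649 - 424975/435241 = 70402977215/282471409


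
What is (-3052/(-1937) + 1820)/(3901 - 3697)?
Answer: 882098/98787 ≈ 8.9293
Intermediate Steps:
(-3052/(-1937) + 1820)/(3901 - 3697) = (-3052*(-1/1937) + 1820)/204 = (3052/1937 + 1820)*(1/204) = (3528392/1937)*(1/204) = 882098/98787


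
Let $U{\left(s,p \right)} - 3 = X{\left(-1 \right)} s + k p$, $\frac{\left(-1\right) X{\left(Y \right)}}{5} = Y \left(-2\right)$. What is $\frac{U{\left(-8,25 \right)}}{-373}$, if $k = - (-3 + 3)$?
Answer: $- \frac{83}{373} \approx -0.22252$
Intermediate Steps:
$X{\left(Y \right)} = 10 Y$ ($X{\left(Y \right)} = - 5 Y \left(-2\right) = - 5 \left(- 2 Y\right) = 10 Y$)
$k = 0$ ($k = \left(-1\right) 0 = 0$)
$U{\left(s,p \right)} = 3 - 10 s$ ($U{\left(s,p \right)} = 3 + \left(10 \left(-1\right) s + 0 p\right) = 3 + \left(- 10 s + 0\right) = 3 - 10 s$)
$\frac{U{\left(-8,25 \right)}}{-373} = \frac{3 - -80}{-373} = \left(3 + 80\right) \left(- \frac{1}{373}\right) = 83 \left(- \frac{1}{373}\right) = - \frac{83}{373}$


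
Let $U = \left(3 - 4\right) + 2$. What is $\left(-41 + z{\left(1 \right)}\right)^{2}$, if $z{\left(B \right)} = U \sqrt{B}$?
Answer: $1600$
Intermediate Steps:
$U = 1$ ($U = -1 + 2 = 1$)
$z{\left(B \right)} = \sqrt{B}$ ($z{\left(B \right)} = 1 \sqrt{B} = \sqrt{B}$)
$\left(-41 + z{\left(1 \right)}\right)^{2} = \left(-41 + \sqrt{1}\right)^{2} = \left(-41 + 1\right)^{2} = \left(-40\right)^{2} = 1600$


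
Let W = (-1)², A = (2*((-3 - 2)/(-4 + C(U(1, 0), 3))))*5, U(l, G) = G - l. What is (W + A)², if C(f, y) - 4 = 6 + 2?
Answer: 441/16 ≈ 27.563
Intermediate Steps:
C(f, y) = 12 (C(f, y) = 4 + (6 + 2) = 4 + 8 = 12)
A = -25/4 (A = (2*((-3 - 2)/(-4 + 12)))*5 = (2*(-5/8))*5 = -5/4*5 = -25/4 ≈ -6.2500)
W = 1
(W + A)² = (1 - 25/4)² = (-21/4)² = 441/16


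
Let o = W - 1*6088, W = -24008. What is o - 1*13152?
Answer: -43248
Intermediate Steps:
o = -30096 (o = -24008 - 1*6088 = -24008 - 6088 = -30096)
o - 1*13152 = -30096 - 1*13152 = -30096 - 13152 = -43248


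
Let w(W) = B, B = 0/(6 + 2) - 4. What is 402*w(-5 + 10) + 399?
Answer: -1209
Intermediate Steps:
B = -4 (B = 0/8 - 4 = 0*(⅛) - 4 = 0 - 4 = -4)
w(W) = -4
402*w(-5 + 10) + 399 = 402*(-4) + 399 = -1608 + 399 = -1209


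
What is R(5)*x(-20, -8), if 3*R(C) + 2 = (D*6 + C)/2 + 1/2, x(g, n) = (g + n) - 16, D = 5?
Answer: -704/3 ≈ -234.67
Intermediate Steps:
x(g, n) = -16 + g + n
R(C) = 9/2 + C/6 (R(C) = -⅔ + ((5*6 + C)/2 + 1/2)/3 = -⅔ + ((30 + C)*(½) + 1*(½))/3 = -⅔ + ((15 + C/2) + ½)/3 = -⅔ + (31/2 + C/2)/3 = -⅔ + (31/6 + C/6) = 9/2 + C/6)
R(5)*x(-20, -8) = (9/2 + (⅙)*5)*(-16 - 20 - 8) = (9/2 + ⅚)*(-44) = (16/3)*(-44) = -704/3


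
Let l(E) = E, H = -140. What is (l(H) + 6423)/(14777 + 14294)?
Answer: 6283/29071 ≈ 0.21613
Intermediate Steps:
(l(H) + 6423)/(14777 + 14294) = (-140 + 6423)/(14777 + 14294) = 6283/29071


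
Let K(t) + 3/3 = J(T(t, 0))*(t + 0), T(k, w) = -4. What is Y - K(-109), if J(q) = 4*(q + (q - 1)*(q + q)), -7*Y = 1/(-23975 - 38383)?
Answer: 6851834683/436506 ≈ 15697.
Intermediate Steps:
Y = 1/436506 (Y = -1/(7*(-23975 - 38383)) = -⅐/(-62358) = -⅐*(-1/62358) = 1/436506 ≈ 2.2909e-6)
J(q) = 4*q + 8*q*(-1 + q) (J(q) = 4*(q + (-1 + q)*(2*q)) = 4*(q + 2*q*(-1 + q)) = 4*q + 8*q*(-1 + q))
K(t) = -1 + 144*t (K(t) = -1 + (4*(-4)*(-1 + 2*(-4)))*(t + 0) = -1 + (4*(-4)*(-1 - 8))*t = -1 + (4*(-4)*(-9))*t = -1 + 144*t)
Y - K(-109) = 1/436506 - (-1 + 144*(-109)) = 1/436506 - (-1 - 15696) = 1/436506 - 1*(-15697) = 1/436506 + 15697 = 6851834683/436506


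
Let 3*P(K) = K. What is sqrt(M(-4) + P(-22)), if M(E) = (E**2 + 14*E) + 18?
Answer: 2*I*sqrt(66)/3 ≈ 5.416*I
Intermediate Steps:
P(K) = K/3
M(E) = 18 + E**2 + 14*E
sqrt(M(-4) + P(-22)) = sqrt((18 + (-4)**2 + 14*(-4)) + (1/3)*(-22)) = sqrt((18 + 16 - 56) - 22/3) = sqrt(-22 - 22/3) = sqrt(-88/3) = 2*I*sqrt(66)/3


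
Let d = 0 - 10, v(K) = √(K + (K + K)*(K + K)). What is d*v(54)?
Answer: -30*√1302 ≈ -1082.5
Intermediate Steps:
v(K) = √(K + 4*K²) (v(K) = √(K + (2*K)*(2*K)) = √(K + 4*K²))
d = -10
d*v(54) = -10*3*√6*√(1 + 4*54) = -10*3*√6*√(1 + 216) = -10*3*√1302 = -30*√1302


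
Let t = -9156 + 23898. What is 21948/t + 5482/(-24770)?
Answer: 38569693/30429945 ≈ 1.2675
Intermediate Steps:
t = 14742
21948/t + 5482/(-24770) = 21948/14742 + 5482/(-24770) = 21948*(1/14742) + 5482*(-1/24770) = 3658/2457 - 2741/12385 = 38569693/30429945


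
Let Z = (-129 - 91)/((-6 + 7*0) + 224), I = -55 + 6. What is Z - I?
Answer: 5231/109 ≈ 47.991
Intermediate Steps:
I = -49
Z = -110/109 (Z = -220/((-6 + 0) + 224) = -220/(-6 + 224) = -220/218 = -220*1/218 = -110/109 ≈ -1.0092)
Z - I = -110/109 - 1*(-49) = -110/109 + 49 = 5231/109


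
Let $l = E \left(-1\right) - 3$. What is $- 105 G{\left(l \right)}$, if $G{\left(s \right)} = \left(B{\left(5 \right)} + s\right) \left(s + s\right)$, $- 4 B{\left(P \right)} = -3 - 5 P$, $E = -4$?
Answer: $-1680$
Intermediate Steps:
$B{\left(P \right)} = \frac{3}{4} + \frac{5 P}{4}$ ($B{\left(P \right)} = - \frac{-3 - 5 P}{4} = \frac{3}{4} + \frac{5 P}{4}$)
$l = 1$ ($l = \left(-4\right) \left(-1\right) - 3 = 4 - 3 = 1$)
$G{\left(s \right)} = 2 s \left(7 + s\right)$ ($G{\left(s \right)} = \left(\left(\frac{3}{4} + \frac{5}{4} \cdot 5\right) + s\right) \left(s + s\right) = \left(\left(\frac{3}{4} + \frac{25}{4}\right) + s\right) 2 s = \left(7 + s\right) 2 s = 2 s \left(7 + s\right)$)
$- 105 G{\left(l \right)} = - 105 \cdot 2 \cdot 1 \left(7 + 1\right) = - 105 \cdot 2 \cdot 1 \cdot 8 = \left(-105\right) 16 = -1680$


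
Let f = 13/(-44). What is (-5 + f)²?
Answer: 54289/1936 ≈ 28.042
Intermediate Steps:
f = -13/44 (f = 13*(-1/44) = -13/44 ≈ -0.29545)
(-5 + f)² = (-5 - 13/44)² = (-233/44)² = 54289/1936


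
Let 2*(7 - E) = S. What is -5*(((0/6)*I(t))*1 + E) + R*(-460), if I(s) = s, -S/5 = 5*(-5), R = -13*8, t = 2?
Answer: 96235/2 ≈ 48118.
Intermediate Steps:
R = -104
S = 125 (S = -25*(-5) = -5*(-25) = 125)
E = -111/2 (E = 7 - ½*125 = 7 - 125/2 = -111/2 ≈ -55.500)
-5*(((0/6)*I(t))*1 + E) + R*(-460) = -5*(((0/6)*2)*1 - 111/2) - 104*(-460) = -5*(((0*(⅙))*2)*1 - 111/2) + 47840 = -5*((0*2)*1 - 111/2) + 47840 = -5*(0*1 - 111/2) + 47840 = -5*(0 - 111/2) + 47840 = -5*(-111/2) + 47840 = 555/2 + 47840 = 96235/2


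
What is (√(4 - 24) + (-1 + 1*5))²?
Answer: -4 + 16*I*√5 ≈ -4.0 + 35.777*I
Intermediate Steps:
(√(4 - 24) + (-1 + 1*5))² = (√(-20) + (-1 + 5))² = (2*I*√5 + 4)² = (4 + 2*I*√5)²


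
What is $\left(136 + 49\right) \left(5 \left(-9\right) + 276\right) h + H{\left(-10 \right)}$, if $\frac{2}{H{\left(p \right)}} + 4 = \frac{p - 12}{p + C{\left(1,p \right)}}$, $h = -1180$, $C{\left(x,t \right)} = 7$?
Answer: $- \frac{252136497}{5} \approx -5.0427 \cdot 10^{7}$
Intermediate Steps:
$H{\left(p \right)} = \frac{2}{-4 + \frac{-12 + p}{7 + p}}$ ($H{\left(p \right)} = \frac{2}{-4 + \frac{p - 12}{p + 7}} = \frac{2}{-4 + \frac{-12 + p}{7 + p}}$)
$\left(136 + 49\right) \left(5 \left(-9\right) + 276\right) h + H{\left(-10 \right)} = \left(136 + 49\right) \left(5 \left(-9\right) + 276\right) \left(-1180\right) + \frac{2 \left(-7 - -10\right)}{40 + 3 \left(-10\right)} = 185 \left(-45 + 276\right) \left(-1180\right) + \frac{2 \left(-7 + 10\right)}{40 - 30} = 185 \cdot 231 \left(-1180\right) + 2 \cdot \frac{1}{10} \cdot 3 = 42735 \left(-1180\right) + 2 \cdot \frac{1}{10} \cdot 3 = -50427300 + \frac{3}{5} = - \frac{252136497}{5}$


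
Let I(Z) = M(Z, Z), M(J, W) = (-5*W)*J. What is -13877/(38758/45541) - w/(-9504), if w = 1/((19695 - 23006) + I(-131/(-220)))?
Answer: -273589189285546072/16778848003353 ≈ -16306.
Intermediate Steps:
M(J, W) = -5*J*W
I(Z) = -5*Z² (I(Z) = -5*Z*Z = -5*Z²)
w = -9680/32067641 (w = 1/((19695 - 23006) - 5*(-131/(-220))²) = 1/(-3311 - 5*(-131*(-1/220))²) = 1/(-3311 - 5*(131/220)²) = 1/(-3311 - 5*17161/48400) = 1/(-3311 - 17161/9680) = 1/(-32067641/9680) = -9680/32067641 ≈ -0.00030186)
-13877/(38758/45541) - w/(-9504) = -13877/(38758/45541) - 1*(-9680/32067641)/(-9504) = -13877/(38758*(1/45541)) + (9680/32067641)*(-1/9504) = -13877/38758/45541 - 55/1731652614 = -13877*45541/38758 - 55/1731652614 = -631972457/38758 - 55/1731652614 = -273589189285546072/16778848003353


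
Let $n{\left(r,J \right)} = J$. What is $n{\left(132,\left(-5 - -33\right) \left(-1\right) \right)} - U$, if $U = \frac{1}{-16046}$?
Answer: $- \frac{449287}{16046} \approx -28.0$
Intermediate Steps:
$U = - \frac{1}{16046} \approx -6.2321 \cdot 10^{-5}$
$n{\left(132,\left(-5 - -33\right) \left(-1\right) \right)} - U = \left(-5 - -33\right) \left(-1\right) - - \frac{1}{16046} = \left(-5 + 33\right) \left(-1\right) + \frac{1}{16046} = 28 \left(-1\right) + \frac{1}{16046} = -28 + \frac{1}{16046} = - \frac{449287}{16046}$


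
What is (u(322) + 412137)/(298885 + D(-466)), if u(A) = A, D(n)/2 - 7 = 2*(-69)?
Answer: 412459/298623 ≈ 1.3812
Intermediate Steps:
D(n) = -262 (D(n) = 14 + 2*(2*(-69)) = 14 + 2*(-138) = 14 - 276 = -262)
(u(322) + 412137)/(298885 + D(-466)) = (322 + 412137)/(298885 - 262) = 412459/298623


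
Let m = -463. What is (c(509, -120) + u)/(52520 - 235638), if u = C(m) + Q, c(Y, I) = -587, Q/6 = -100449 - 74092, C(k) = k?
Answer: 524148/91559 ≈ 5.7247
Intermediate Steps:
Q = -1047246 (Q = 6*(-100449 - 74092) = 6*(-174541) = -1047246)
u = -1047709 (u = -463 - 1047246 = -1047709)
(c(509, -120) + u)/(52520 - 235638) = (-587 - 1047709)/(52520 - 235638) = -1048296/(-183118) = -1048296*(-1/183118) = 524148/91559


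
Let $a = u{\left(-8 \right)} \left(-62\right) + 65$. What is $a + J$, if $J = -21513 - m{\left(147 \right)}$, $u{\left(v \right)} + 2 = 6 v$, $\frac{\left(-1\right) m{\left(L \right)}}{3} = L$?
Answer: $-17907$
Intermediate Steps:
$m{\left(L \right)} = - 3 L$
$u{\left(v \right)} = -2 + 6 v$
$a = 3165$ ($a = \left(-2 + 6 \left(-8\right)\right) \left(-62\right) + 65 = \left(-2 - 48\right) \left(-62\right) + 65 = \left(-50\right) \left(-62\right) + 65 = 3100 + 65 = 3165$)
$J = -21072$ ($J = -21513 - \left(-3\right) 147 = -21513 - -441 = -21513 + 441 = -21072$)
$a + J = 3165 - 21072 = -17907$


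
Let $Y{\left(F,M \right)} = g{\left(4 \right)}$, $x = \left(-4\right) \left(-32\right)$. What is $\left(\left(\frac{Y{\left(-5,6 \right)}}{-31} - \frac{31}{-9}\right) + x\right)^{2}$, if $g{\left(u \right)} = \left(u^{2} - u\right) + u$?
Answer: $\frac{1334367841}{77841} \approx 17142.0$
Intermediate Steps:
$x = 128$
$g{\left(u \right)} = u^{2}$
$Y{\left(F,M \right)} = 16$ ($Y{\left(F,M \right)} = 4^{2} = 16$)
$\left(\left(\frac{Y{\left(-5,6 \right)}}{-31} - \frac{31}{-9}\right) + x\right)^{2} = \left(\left(\frac{16}{-31} - \frac{31}{-9}\right) + 128\right)^{2} = \left(\left(16 \left(- \frac{1}{31}\right) - - \frac{31}{9}\right) + 128\right)^{2} = \left(\left(- \frac{16}{31} + \frac{31}{9}\right) + 128\right)^{2} = \left(\frac{817}{279} + 128\right)^{2} = \left(\frac{36529}{279}\right)^{2} = \frac{1334367841}{77841}$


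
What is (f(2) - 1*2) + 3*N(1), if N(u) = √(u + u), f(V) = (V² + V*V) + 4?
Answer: 10 + 3*√2 ≈ 14.243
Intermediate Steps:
f(V) = 4 + 2*V² (f(V) = (V² + V²) + 4 = 2*V² + 4 = 4 + 2*V²)
N(u) = √2*√u (N(u) = √(2*u) = √2*√u)
(f(2) - 1*2) + 3*N(1) = ((4 + 2*2²) - 1*2) + 3*(√2*√1) = ((4 + 2*4) - 2) + 3*(√2*1) = ((4 + 8) - 2) + 3*√2 = (12 - 2) + 3*√2 = 10 + 3*√2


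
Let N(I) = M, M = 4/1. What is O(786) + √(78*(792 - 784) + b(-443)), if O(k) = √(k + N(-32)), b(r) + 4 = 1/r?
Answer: √790 + √121673937/443 ≈ 53.007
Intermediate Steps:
b(r) = -4 + 1/r
M = 4 (M = 4*1 = 4)
N(I) = 4
O(k) = √(4 + k) (O(k) = √(k + 4) = √(4 + k))
O(786) + √(78*(792 - 784) + b(-443)) = √(4 + 786) + √(78*(792 - 784) + (-4 + 1/(-443))) = √790 + √(78*8 + (-4 - 1/443)) = √790 + √(624 - 1773/443) = √790 + √(274659/443) = √790 + √121673937/443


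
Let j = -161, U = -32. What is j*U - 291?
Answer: 4861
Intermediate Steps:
j*U - 291 = -161*(-32) - 291 = 5152 - 291 = 4861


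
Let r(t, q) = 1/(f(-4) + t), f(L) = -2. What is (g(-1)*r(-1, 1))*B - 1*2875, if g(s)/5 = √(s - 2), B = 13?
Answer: -2875 - 65*I*√3/3 ≈ -2875.0 - 37.528*I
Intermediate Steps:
r(t, q) = 1/(-2 + t)
g(s) = 5*√(-2 + s) (g(s) = 5*√(s - 2) = 5*√(-2 + s))
(g(-1)*r(-1, 1))*B - 1*2875 = ((5*√(-2 - 1))/(-2 - 1))*13 - 1*2875 = ((5*√(-3))/(-3))*13 - 2875 = ((5*(I*√3))*(-⅓))*13 - 2875 = ((5*I*√3)*(-⅓))*13 - 2875 = -5*I*√3/3*13 - 2875 = -65*I*√3/3 - 2875 = -2875 - 65*I*√3/3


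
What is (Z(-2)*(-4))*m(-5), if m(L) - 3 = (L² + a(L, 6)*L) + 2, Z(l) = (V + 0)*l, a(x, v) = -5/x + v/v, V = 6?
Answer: 960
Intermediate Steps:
a(x, v) = 1 - 5/x (a(x, v) = -5/x + 1 = 1 - 5/x)
Z(l) = 6*l (Z(l) = (6 + 0)*l = 6*l)
m(L) = L + L² (m(L) = 3 + ((L² + ((-5 + L)/L)*L) + 2) = 3 + ((L² + (-5 + L)) + 2) = 3 + ((-5 + L + L²) + 2) = 3 + (-3 + L + L²) = L + L²)
(Z(-2)*(-4))*m(-5) = ((6*(-2))*(-4))*(-5*(1 - 5)) = (-12*(-4))*(-5*(-4)) = 48*20 = 960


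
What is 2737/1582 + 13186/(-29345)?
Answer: 8493859/6631970 ≈ 1.2807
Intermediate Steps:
2737/1582 + 13186/(-29345) = 2737*(1/1582) + 13186*(-1/29345) = 391/226 - 13186/29345 = 8493859/6631970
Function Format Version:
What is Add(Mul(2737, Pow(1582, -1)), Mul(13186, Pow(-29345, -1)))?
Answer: Rational(8493859, 6631970) ≈ 1.2807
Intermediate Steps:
Add(Mul(2737, Pow(1582, -1)), Mul(13186, Pow(-29345, -1))) = Add(Mul(2737, Rational(1, 1582)), Mul(13186, Rational(-1, 29345))) = Add(Rational(391, 226), Rational(-13186, 29345)) = Rational(8493859, 6631970)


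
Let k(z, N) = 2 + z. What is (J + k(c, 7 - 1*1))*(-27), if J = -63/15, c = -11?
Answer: 1782/5 ≈ 356.40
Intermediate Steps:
J = -21/5 (J = -63*1/15 = -21/5 ≈ -4.2000)
(J + k(c, 7 - 1*1))*(-27) = (-21/5 + (2 - 11))*(-27) = (-21/5 - 9)*(-27) = -66/5*(-27) = 1782/5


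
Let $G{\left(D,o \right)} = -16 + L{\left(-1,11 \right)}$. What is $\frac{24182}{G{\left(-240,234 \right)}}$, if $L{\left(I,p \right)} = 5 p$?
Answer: $\frac{24182}{39} \approx 620.05$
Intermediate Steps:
$G{\left(D,o \right)} = 39$ ($G{\left(D,o \right)} = -16 + 5 \cdot 11 = -16 + 55 = 39$)
$\frac{24182}{G{\left(-240,234 \right)}} = \frac{24182}{39}$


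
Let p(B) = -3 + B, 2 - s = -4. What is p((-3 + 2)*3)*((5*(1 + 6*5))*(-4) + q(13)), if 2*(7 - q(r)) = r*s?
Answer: 3912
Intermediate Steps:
s = 6 (s = 2 - 1*(-4) = 2 + 4 = 6)
q(r) = 7 - 3*r (q(r) = 7 - r*6/2 = 7 - 3*r)
p((-3 + 2)*3)*((5*(1 + 6*5))*(-4) + q(13)) = (-3 + (-3 + 2)*3)*((5*(1 + 6*5))*(-4) + (7 - 3*13)) = (-3 - 1*3)*((5*(1 + 30))*(-4) + (7 - 39)) = (-3 - 3)*((5*31)*(-4) - 32) = -6*(155*(-4) - 32) = -6*(-620 - 32) = -6*(-652) = 3912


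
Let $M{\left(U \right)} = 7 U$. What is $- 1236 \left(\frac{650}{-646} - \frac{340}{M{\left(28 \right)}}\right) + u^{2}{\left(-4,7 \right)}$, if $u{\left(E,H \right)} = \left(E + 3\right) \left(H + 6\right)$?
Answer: $\frac{56292443}{15827} \approx 3556.7$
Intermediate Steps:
$u{\left(E,H \right)} = \left(3 + E\right) \left(6 + H\right)$
$- 1236 \left(\frac{650}{-646} - \frac{340}{M{\left(28 \right)}}\right) + u^{2}{\left(-4,7 \right)} = - 1236 \left(\frac{650}{-646} - \frac{340}{7 \cdot 28}\right) + \left(18 + 3 \cdot 7 + 6 \left(-4\right) - 28\right)^{2} = - 1236 \left(650 \left(- \frac{1}{646}\right) - \frac{340}{196}\right) + \left(18 + 21 - 24 - 28\right)^{2} = - 1236 \left(- \frac{325}{323} - \frac{85}{49}\right) + \left(-13\right)^{2} = - 1236 \left(- \frac{325}{323} - \frac{85}{49}\right) + 169 = \left(-1236\right) \left(- \frac{43380}{15827}\right) + 169 = \frac{53617680}{15827} + 169 = \frac{56292443}{15827}$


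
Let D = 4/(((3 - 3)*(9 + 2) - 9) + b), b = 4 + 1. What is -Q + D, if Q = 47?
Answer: -48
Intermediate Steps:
b = 5
D = -1 (D = 4/(((3 - 3)*(9 + 2) - 9) + 5) = 4/((0*11 - 9) + 5) = 4/((0 - 9) + 5) = 4/(-9 + 5) = 4/(-4) = 4*(-1/4) = -1)
-Q + D = -1*47 - 1 = -47 - 1 = -48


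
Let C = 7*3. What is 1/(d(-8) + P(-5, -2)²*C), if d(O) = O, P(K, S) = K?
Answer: 1/517 ≈ 0.0019342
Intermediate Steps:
C = 21
1/(d(-8) + P(-5, -2)²*C) = 1/(-8 + (-5)²*21) = 1/(-8 + 25*21) = 1/(-8 + 525) = 1/517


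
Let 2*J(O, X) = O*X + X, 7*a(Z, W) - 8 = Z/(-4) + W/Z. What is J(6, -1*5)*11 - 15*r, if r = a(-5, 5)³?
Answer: -4764815/21952 ≈ -217.06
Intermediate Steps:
a(Z, W) = 8/7 - Z/28 + W/(7*Z) (a(Z, W) = 8/7 + (Z/(-4) + W/Z)/7 = 8/7 + (Z*(-¼) + W/Z)/7 = 8/7 + (-Z/4 + W/Z)/7 = 8/7 + (-Z/28 + W/(7*Z)) = 8/7 - Z/28 + W/(7*Z))
J(O, X) = X/2 + O*X/2 (J(O, X) = (O*X + X)/2 = (X + O*X)/2 = X/2 + O*X/2)
r = 35937/21952 (r = ((1/28)*(4*5 - 1*(-5)*(-32 - 5))/(-5))³ = ((1/28)*(-⅕)*(20 - 1*(-5)*(-37)))³ = ((1/28)*(-⅕)*(20 - 185))³ = ((1/28)*(-⅕)*(-165))³ = (33/28)³ = 35937/21952 ≈ 1.6371)
J(6, -1*5)*11 - 15*r = ((-1*5)*(1 + 6)/2)*11 - 15*35937/21952 = ((½)*(-5)*7)*11 - 539055/21952 = -35/2*11 - 539055/21952 = -385/2 - 539055/21952 = -4764815/21952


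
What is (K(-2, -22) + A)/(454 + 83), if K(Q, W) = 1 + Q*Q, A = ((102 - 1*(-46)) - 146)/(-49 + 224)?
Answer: 877/93975 ≈ 0.0093323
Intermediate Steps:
A = 2/175 (A = ((102 + 46) - 146)/175 = (148 - 146)*(1/175) = 2*(1/175) = 2/175 ≈ 0.011429)
K(Q, W) = 1 + Q²
(K(-2, -22) + A)/(454 + 83) = ((1 + (-2)²) + 2/175)/(454 + 83) = ((1 + 4) + 2/175)/537 = (5 + 2/175)*(1/537) = (877/175)*(1/537) = 877/93975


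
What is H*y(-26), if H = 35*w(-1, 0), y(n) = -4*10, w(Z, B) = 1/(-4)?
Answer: 350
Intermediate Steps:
w(Z, B) = -¼ (w(Z, B) = 1*(-¼) = -¼)
y(n) = -40
H = -35/4 (H = 35*(-¼) = -35/4 ≈ -8.7500)
H*y(-26) = -35/4*(-40) = 350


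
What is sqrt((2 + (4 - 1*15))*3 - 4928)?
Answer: I*sqrt(4955) ≈ 70.392*I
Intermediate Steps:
sqrt((2 + (4 - 1*15))*3 - 4928) = sqrt((2 + (4 - 15))*3 - 4928) = sqrt((2 - 11)*3 - 4928) = sqrt(-9*3 - 4928) = sqrt(-27 - 4928) = sqrt(-4955) = I*sqrt(4955)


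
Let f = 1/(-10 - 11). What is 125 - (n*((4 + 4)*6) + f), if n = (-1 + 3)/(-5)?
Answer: 15146/105 ≈ 144.25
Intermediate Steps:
f = -1/21 (f = 1/(-21) = -1/21 ≈ -0.047619)
n = -⅖ (n = 2*(-⅕) = -⅖ ≈ -0.40000)
125 - (n*((4 + 4)*6) + f) = 125 - (-2*(4 + 4)*6/5 - 1/21) = 125 - (-16*6/5 - 1/21) = 125 - (-⅖*48 - 1/21) = 125 - (-96/5 - 1/21) = 125 - 1*(-2021/105) = 125 + 2021/105 = 15146/105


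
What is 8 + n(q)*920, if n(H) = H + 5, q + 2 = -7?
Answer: -3672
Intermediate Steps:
q = -9 (q = -2 - 7 = -9)
n(H) = 5 + H
8 + n(q)*920 = 8 + (5 - 9)*920 = 8 - 4*920 = 8 - 3680 = -3672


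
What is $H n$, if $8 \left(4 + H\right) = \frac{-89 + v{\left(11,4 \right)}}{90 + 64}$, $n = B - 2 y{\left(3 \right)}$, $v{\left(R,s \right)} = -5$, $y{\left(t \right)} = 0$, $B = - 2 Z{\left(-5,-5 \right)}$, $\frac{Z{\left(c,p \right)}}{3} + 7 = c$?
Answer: $- \frac{22599}{77} \approx -293.49$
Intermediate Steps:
$Z{\left(c,p \right)} = -21 + 3 c$
$B = 72$ ($B = - 2 \left(-21 + 3 \left(-5\right)\right) = - 2 \left(-21 - 15\right) = \left(-2\right) \left(-36\right) = 72$)
$n = 72$ ($n = 72 - 0 = 72 + 0 = 72$)
$H = - \frac{2511}{616}$ ($H = -4 + \frac{\left(-89 - 5\right) \frac{1}{90 + 64}}{8} = -4 + \frac{\left(-94\right) \frac{1}{154}}{8} = -4 + \frac{1}{8} \left(- \frac{47}{77}\right) = -4 - \frac{47}{616} = - \frac{2511}{616} \approx -4.0763$)
$H n = \left(- \frac{2511}{616}\right) 72 = - \frac{22599}{77}$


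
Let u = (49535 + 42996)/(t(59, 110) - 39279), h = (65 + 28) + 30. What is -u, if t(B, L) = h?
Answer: 92531/39156 ≈ 2.3631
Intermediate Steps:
h = 123 (h = 93 + 30 = 123)
t(B, L) = 123
u = -92531/39156 (u = (49535 + 42996)/(123 - 39279) = 92531/(-39156) = 92531*(-1/39156) = -92531/39156 ≈ -2.3631)
-u = -1*(-92531/39156) = 92531/39156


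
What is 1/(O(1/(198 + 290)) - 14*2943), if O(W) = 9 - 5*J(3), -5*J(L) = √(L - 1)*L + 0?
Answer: -4577/188540359 - √2/565621077 ≈ -2.4278e-5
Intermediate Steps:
J(L) = -L*√(-1 + L)/5 (J(L) = -(√(L - 1)*L + 0)/5 = -(√(-1 + L)*L + 0)/5 = -(L*√(-1 + L) + 0)/5 = -L*√(-1 + L)/5)
O(W) = 9 + 3*√2 (O(W) = 9 - (-1)*3*√(-1 + 3) = 9 - (-1)*3*√2 = 9 - (-3)*√2 = 9 + 3*√2)
1/(O(1/(198 + 290)) - 14*2943) = 1/((9 + 3*√2) - 14*2943) = 1/((9 + 3*√2) - 41202) = 1/(-41193 + 3*√2)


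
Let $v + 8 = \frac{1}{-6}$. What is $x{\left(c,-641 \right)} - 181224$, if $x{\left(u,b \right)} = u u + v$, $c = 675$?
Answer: $\frac{1646357}{6} \approx 2.7439 \cdot 10^{5}$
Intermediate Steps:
$v = - \frac{49}{6}$ ($v = -8 + \frac{1}{-6} = -8 - \frac{1}{6} = - \frac{49}{6} \approx -8.1667$)
$x{\left(u,b \right)} = - \frac{49}{6} + u^{2}$ ($x{\left(u,b \right)} = u u - \frac{49}{6} = u^{2} - \frac{49}{6} = - \frac{49}{6} + u^{2}$)
$x{\left(c,-641 \right)} - 181224 = \left(- \frac{49}{6} + 675^{2}\right) - 181224 = \left(- \frac{49}{6} + 455625\right) - 181224 = \frac{2733701}{6} - 181224 = \frac{1646357}{6}$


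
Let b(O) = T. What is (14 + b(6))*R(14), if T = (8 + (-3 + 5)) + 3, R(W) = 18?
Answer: 486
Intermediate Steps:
T = 13 (T = (8 + 2) + 3 = 10 + 3 = 13)
b(O) = 13
(14 + b(6))*R(14) = (14 + 13)*18 = 27*18 = 486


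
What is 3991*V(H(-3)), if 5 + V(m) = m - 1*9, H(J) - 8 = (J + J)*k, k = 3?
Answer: -95784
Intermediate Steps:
H(J) = 8 + 6*J (H(J) = 8 + (J + J)*3 = 8 + (2*J)*3 = 8 + 6*J)
V(m) = -14 + m (V(m) = -5 + (m - 1*9) = -5 + (m - 9) = -5 + (-9 + m) = -14 + m)
3991*V(H(-3)) = 3991*(-14 + (8 + 6*(-3))) = 3991*(-14 + (8 - 18)) = 3991*(-14 - 10) = 3991*(-24) = -95784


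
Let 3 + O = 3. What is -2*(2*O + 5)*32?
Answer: -320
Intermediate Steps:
O = 0 (O = -3 + 3 = 0)
-2*(2*O + 5)*32 = -2*(2*0 + 5)*32 = -2*(0 + 5)*32 = -2*5*32 = -10*32 = -320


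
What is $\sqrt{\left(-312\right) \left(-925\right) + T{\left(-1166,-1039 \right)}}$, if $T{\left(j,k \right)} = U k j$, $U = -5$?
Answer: $7 i \sqrt{117730} \approx 2401.8 i$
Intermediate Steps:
$T{\left(j,k \right)} = - 5 j k$ ($T{\left(j,k \right)} = - 5 k j = - 5 j k$)
$\sqrt{\left(-312\right) \left(-925\right) + T{\left(-1166,-1039 \right)}} = \sqrt{\left(-312\right) \left(-925\right) - \left(-5830\right) \left(-1039\right)} = \sqrt{288600 - 6057370} = \sqrt{-5768770} = 7 i \sqrt{117730}$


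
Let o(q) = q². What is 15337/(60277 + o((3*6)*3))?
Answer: 15337/63193 ≈ 0.24270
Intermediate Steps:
15337/(60277 + o((3*6)*3)) = 15337/(60277 + ((3*6)*3)²) = 15337/(60277 + (18*3)²) = 15337/(60277 + 54²) = 15337/(60277 + 2916) = 15337/63193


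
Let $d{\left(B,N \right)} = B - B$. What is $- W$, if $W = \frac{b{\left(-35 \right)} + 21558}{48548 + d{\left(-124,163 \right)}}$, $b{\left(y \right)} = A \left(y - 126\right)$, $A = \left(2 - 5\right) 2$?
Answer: $- \frac{5631}{12137} \approx -0.46395$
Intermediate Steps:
$A = -6$ ($A = \left(-3\right) 2 = -6$)
$d{\left(B,N \right)} = 0$
$b{\left(y \right)} = 756 - 6 y$ ($b{\left(y \right)} = - 6 \left(y - 126\right) = - 6 \left(-126 + y\right) = 756 - 6 y$)
$W = \frac{5631}{12137}$ ($W = \frac{\left(756 - -210\right) + 21558}{48548 + 0} = \frac{\left(756 + 210\right) + 21558}{48548} = \left(966 + 21558\right) \frac{1}{48548} = 22524 \cdot \frac{1}{48548} = \frac{5631}{12137} \approx 0.46395$)
$- W = \left(-1\right) \frac{5631}{12137} = - \frac{5631}{12137}$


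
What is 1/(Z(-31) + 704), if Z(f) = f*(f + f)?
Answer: 1/2626 ≈ 0.00038081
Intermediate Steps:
Z(f) = 2*f² (Z(f) = f*(2*f) = 2*f²)
1/(Z(-31) + 704) = 1/(2*(-31)² + 704) = 1/(2*961 + 704) = 1/(1922 + 704) = 1/2626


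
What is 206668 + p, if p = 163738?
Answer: 370406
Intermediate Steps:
206668 + p = 206668 + 163738 = 370406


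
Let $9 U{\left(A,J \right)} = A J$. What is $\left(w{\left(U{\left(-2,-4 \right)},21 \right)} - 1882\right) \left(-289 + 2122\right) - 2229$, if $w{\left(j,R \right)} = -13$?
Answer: $-3475764$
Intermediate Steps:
$U{\left(A,J \right)} = \frac{A J}{9}$
$\left(w{\left(U{\left(-2,-4 \right)},21 \right)} - 1882\right) \left(-289 + 2122\right) - 2229 = \left(-13 - 1882\right) \left(-289 + 2122\right) - 2229 = \left(-1895\right) 1833 - 2229 = -3473535 - 2229 = -3475764$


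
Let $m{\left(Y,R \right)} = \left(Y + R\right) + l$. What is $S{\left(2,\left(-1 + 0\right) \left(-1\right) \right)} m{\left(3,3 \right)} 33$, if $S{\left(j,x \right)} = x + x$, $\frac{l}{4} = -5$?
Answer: $-924$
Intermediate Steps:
$l = -20$ ($l = 4 \left(-5\right) = -20$)
$m{\left(Y,R \right)} = -20 + R + Y$ ($m{\left(Y,R \right)} = \left(Y + R\right) - 20 = \left(R + Y\right) - 20 = -20 + R + Y$)
$S{\left(j,x \right)} = 2 x$
$S{\left(2,\left(-1 + 0\right) \left(-1\right) \right)} m{\left(3,3 \right)} 33 = 2 \left(-1 + 0\right) \left(-1\right) \left(-20 + 3 + 3\right) 33 = 2 \left(\left(-1\right) \left(-1\right)\right) \left(-14\right) 33 = 2 \cdot 1 \left(-14\right) 33 = 2 \left(-14\right) 33 = \left(-28\right) 33 = -924$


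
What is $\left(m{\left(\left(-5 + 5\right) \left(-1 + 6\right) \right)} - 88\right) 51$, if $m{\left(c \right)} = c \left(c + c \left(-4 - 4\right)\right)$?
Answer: $-4488$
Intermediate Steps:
$m{\left(c \right)} = - 7 c^{2}$ ($m{\left(c \right)} = c \left(c + c \left(-8\right)\right) = c \left(c - 8 c\right) = c \left(- 7 c\right) = - 7 c^{2}$)
$\left(m{\left(\left(-5 + 5\right) \left(-1 + 6\right) \right)} - 88\right) 51 = \left(- 7 \left(\left(-5 + 5\right) \left(-1 + 6\right)\right)^{2} - 88\right) 51 = \left(- 7 \left(0 \cdot 5\right)^{2} - 88\right) 51 = \left(- 7 \cdot 0^{2} - 88\right) 51 = \left(\left(-7\right) 0 - 88\right) 51 = \left(0 - 88\right) 51 = \left(-88\right) 51 = -4488$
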